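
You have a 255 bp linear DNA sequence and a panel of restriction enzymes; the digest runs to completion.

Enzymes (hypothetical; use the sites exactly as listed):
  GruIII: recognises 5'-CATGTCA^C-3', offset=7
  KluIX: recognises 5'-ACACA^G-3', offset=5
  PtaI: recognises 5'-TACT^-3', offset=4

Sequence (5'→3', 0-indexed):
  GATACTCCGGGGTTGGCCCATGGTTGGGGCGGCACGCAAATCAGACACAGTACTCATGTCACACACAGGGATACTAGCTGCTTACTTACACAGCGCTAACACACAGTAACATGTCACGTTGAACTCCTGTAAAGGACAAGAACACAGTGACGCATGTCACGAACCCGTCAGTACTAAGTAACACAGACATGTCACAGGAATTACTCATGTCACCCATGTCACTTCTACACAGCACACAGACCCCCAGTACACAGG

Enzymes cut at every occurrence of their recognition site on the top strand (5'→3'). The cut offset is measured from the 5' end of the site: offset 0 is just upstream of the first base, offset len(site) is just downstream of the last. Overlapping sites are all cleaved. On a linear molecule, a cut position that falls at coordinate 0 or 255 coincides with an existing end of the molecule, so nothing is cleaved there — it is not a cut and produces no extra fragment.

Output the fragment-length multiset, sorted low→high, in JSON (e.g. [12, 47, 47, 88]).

[2,5,6,6,6,7,7,7,8,9,9,10,10,11,11,11,13,13,15,16,30,43]

Per-enzyme occurrences:
  GruIII CATGTCAC/7: at [54, 109, 152, 187, 205, 214] ⇒ [61, 116, 159, 194, 212, 221]
  KluIX ACACAG/5: at [44, 62, 87, 100, 141, 180, 226, 233, 248] ⇒ [49, 67, 92, 105, 146, 185, 231, 238, 253]
  PtaI TACT/4: at [2, 50, 71, 82, 171, 201] ⇒ [6, 54, 75, 86, 175, 205]

All cut coordinates (distinct, sorted): [6, 49, 54, 61, 67, 75, 86, 92, 105, 116, 146, 159, 175, 185, 194, 205, 212, 221, 231, 238, 253]

Fragments:
  [0,6): 6 bp
  [6,49): 43 bp
  [49,54): 5 bp
  [54,61): 7 bp
  [61,67): 6 bp
  [67,75): 8 bp
  [75,86): 11 bp
  [86,92): 6 bp
  [92,105): 13 bp
  [105,116): 11 bp
  [116,146): 30 bp
  [146,159): 13 bp
  [159,175): 16 bp
  [175,185): 10 bp
  [185,194): 9 bp
  [194,205): 11 bp
  [205,212): 7 bp
  [212,221): 9 bp
  [221,231): 10 bp
  [231,238): 7 bp
  [238,253): 15 bp
  [253,255): 2 bp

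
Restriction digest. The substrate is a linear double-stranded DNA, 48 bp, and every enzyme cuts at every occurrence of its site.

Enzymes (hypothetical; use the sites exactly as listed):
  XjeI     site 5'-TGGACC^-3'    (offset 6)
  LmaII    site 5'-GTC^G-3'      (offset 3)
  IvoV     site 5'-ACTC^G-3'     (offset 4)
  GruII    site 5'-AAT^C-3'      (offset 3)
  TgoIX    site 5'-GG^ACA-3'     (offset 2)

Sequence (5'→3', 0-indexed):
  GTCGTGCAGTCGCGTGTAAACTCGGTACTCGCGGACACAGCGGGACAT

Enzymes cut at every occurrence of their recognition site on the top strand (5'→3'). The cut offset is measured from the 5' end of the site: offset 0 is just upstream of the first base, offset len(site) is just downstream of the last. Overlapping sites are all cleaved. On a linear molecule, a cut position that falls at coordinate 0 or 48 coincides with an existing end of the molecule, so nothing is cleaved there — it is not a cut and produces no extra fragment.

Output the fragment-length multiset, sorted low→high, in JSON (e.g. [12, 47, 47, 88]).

[3,4,4,7,8,10,12]

Site scan:
  XjeI (TGGACC, off=6): no sites
  LmaII GTCG/3: at [0, 8] ⇒ [3, 11]
  IvoV ACTCG/4: at [19, 26] ⇒ [23, 30]
  GruII (AATC, off=3): no sites
  TgoIX GGACA/2: at [32, 42] ⇒ [34, 44]

Pooled cuts: [3, 11, 23, 30, 34, 44]

Fragments:
  [0,3): 3 bp
  [3,11): 8 bp
  [11,23): 12 bp
  [23,30): 7 bp
  [30,34): 4 bp
  [34,44): 10 bp
  [44,48): 4 bp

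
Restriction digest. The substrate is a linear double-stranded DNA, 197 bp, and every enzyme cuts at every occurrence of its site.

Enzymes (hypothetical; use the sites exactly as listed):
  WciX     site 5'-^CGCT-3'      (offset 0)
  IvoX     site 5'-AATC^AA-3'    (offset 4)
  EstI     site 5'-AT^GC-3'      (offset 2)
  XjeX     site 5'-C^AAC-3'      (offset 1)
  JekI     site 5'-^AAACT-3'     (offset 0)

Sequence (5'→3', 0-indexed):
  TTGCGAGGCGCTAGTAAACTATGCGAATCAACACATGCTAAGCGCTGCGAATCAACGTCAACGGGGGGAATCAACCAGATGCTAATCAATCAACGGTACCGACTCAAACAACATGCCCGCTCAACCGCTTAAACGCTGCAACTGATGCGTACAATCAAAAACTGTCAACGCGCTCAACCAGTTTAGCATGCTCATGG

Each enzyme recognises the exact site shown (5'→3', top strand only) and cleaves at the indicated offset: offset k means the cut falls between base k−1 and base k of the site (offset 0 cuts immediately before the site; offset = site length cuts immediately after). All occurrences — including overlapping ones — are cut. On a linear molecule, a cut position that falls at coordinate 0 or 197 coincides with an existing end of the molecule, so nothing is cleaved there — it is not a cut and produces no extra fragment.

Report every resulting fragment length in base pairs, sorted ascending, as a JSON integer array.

[2,3,3,4,4,5,5,5,6,6,6,7,7,7,7,7,7,8,8,8,8,8,10,11,13,14,18]

Site scan:
  WciX (CGCT, off=0): starts [8, 42, 117, 125, 133, 170] → cuts [8, 42, 117, 125, 133, 170]
  IvoX (AATCAA, off=4): starts [25, 49, 68, 83, 87, 152] → cuts [29, 53, 72, 87, 91, 156]
  EstI (ATGC, off=2): starts [20, 34, 78, 112, 144, 187] → cuts [22, 36, 80, 114, 146, 189]
  XjeX (CAAC, off=1): starts [28, 52, 58, 71, 90, 108, 121, 138, 165, 174] → cuts [29, 53, 59, 72, 91, 109, 122, 139, 166, 175]
  JekI (AAACT, off=0): starts [15, 158] → cuts [15, 158]

All cut coordinates (distinct, sorted): [8, 15, 22, 29, 36, 42, 53, 59, 72, 80, 87, 91, 109, 114, 117, 122, 125, 133, 139, 146, 156, 158, 166, 170, 175, 189]

Fragment lengths:
  [0,8): 8 bp
  [8,15): 7 bp
  [15,22): 7 bp
  [22,29): 7 bp
  [29,36): 7 bp
  [36,42): 6 bp
  [42,53): 11 bp
  [53,59): 6 bp
  [59,72): 13 bp
  [72,80): 8 bp
  [80,87): 7 bp
  [87,91): 4 bp
  [91,109): 18 bp
  [109,114): 5 bp
  [114,117): 3 bp
  [117,122): 5 bp
  [122,125): 3 bp
  [125,133): 8 bp
  [133,139): 6 bp
  [139,146): 7 bp
  [146,156): 10 bp
  [156,158): 2 bp
  [158,166): 8 bp
  [166,170): 4 bp
  [170,175): 5 bp
  [175,189): 14 bp
  [189,197): 8 bp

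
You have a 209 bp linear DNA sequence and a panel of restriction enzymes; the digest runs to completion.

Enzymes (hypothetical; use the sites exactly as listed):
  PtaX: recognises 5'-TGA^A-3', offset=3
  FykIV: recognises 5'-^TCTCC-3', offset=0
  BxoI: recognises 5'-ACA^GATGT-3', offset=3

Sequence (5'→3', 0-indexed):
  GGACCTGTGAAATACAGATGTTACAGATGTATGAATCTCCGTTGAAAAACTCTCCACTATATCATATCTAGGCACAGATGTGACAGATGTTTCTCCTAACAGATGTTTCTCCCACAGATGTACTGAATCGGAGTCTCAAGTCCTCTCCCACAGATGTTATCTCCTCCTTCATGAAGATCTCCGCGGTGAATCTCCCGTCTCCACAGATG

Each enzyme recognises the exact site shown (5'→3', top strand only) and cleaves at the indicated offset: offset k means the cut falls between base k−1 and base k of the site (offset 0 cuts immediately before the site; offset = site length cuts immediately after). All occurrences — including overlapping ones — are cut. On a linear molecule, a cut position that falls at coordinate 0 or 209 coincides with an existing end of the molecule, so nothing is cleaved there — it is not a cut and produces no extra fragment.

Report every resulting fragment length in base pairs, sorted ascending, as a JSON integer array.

[1,1,3,5,6,6,6,7,7,9,9,9,9,9,10,10,10,10,12,12,15,17,26]

Per-enzyme occurrences:
  PtaX (TGAA, off=3): starts [7, 31, 42, 123, 171, 186] → cuts [10, 34, 45, 126, 174, 189]
  FykIV (TCTCC, off=0): starts [35, 50, 91, 107, 143, 159, 177, 190, 197] → cuts [35, 50, 91, 107, 143, 159, 177, 190, 197]
  BxoI (ACAGATGT, off=3): starts [13, 22, 73, 82, 98, 113, 149] → cuts [16, 25, 76, 85, 101, 116, 152]

Pooled cuts: [10, 16, 25, 34, 35, 45, 50, 76, 85, 91, 101, 107, 116, 126, 143, 152, 159, 174, 177, 189, 190, 197]

Fragment lengths:
  [0,10): 10 bp
  [10,16): 6 bp
  [16,25): 9 bp
  [25,34): 9 bp
  [34,35): 1 bp
  [35,45): 10 bp
  [45,50): 5 bp
  [50,76): 26 bp
  [76,85): 9 bp
  [85,91): 6 bp
  [91,101): 10 bp
  [101,107): 6 bp
  [107,116): 9 bp
  [116,126): 10 bp
  [126,143): 17 bp
  [143,152): 9 bp
  [152,159): 7 bp
  [159,174): 15 bp
  [174,177): 3 bp
  [177,189): 12 bp
  [189,190): 1 bp
  [190,197): 7 bp
  [197,209): 12 bp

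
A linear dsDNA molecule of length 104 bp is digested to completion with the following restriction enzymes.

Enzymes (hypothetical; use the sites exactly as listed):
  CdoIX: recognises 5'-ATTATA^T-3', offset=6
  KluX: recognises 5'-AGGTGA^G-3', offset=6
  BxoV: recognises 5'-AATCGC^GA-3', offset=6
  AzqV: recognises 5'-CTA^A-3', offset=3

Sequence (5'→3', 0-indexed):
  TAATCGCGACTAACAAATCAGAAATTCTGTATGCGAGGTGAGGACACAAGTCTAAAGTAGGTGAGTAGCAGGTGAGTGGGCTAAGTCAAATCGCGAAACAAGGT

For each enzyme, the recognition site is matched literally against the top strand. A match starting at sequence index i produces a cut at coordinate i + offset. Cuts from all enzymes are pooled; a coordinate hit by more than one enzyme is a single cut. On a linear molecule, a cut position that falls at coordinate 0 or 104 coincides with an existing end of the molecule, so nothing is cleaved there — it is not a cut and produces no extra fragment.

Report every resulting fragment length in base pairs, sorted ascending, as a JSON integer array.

[5,7,8,10,10,11,11,13,29]

Site scan:
  CdoIX (ATTATAT, off=6): no sites
  KluX AGGTGAG/6: at [35, 58, 69] ⇒ [41, 64, 75]
  BxoV AATCGCGA/6: at [1, 88] ⇒ [7, 94]
  AzqV CTAA/3: at [9, 51, 80] ⇒ [12, 54, 83]

Pooled cuts: [7, 12, 41, 54, 64, 75, 83, 94]

Fragments:
  [0,7): 7 bp
  [7,12): 5 bp
  [12,41): 29 bp
  [41,54): 13 bp
  [54,64): 10 bp
  [64,75): 11 bp
  [75,83): 8 bp
  [83,94): 11 bp
  [94,104): 10 bp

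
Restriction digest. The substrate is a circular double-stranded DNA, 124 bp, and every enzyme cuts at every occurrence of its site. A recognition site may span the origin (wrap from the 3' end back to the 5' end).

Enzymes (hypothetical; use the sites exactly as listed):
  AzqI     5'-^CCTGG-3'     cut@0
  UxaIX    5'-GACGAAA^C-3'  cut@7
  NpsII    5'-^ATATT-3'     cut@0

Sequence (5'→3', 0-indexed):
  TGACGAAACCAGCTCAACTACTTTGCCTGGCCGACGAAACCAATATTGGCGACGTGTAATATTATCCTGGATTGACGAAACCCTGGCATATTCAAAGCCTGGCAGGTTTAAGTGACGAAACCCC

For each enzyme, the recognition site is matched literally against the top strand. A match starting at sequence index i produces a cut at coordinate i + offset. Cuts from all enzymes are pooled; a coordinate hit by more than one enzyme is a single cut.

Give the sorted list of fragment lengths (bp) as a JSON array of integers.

Site scan:
  AzqI (CCTGG, off=0): starts [25, 65, 81, 97] → cuts [25, 65, 81, 97]
  UxaIX (GACGAAAC, off=7): starts [1, 32, 73, 113] → cuts [8, 39, 80, 120]
  NpsII (ATATT, off=0): starts [42, 58, 87] → cuts [42, 58, 87]

Pooled cuts: [8, 25, 39, 42, 58, 65, 80, 81, 87, 97, 120]

Fragment lengths:
  8→25: 17 bp
  25→39: 14 bp
  39→42: 3 bp
  42→58: 16 bp
  58→65: 7 bp
  65→80: 15 bp
  80→81: 1 bp
  81→87: 6 bp
  87→97: 10 bp
  97→120: 23 bp
  120→8 (wrap): 124-120+8 = 12 bp

[1,3,6,7,10,12,14,15,16,17,23]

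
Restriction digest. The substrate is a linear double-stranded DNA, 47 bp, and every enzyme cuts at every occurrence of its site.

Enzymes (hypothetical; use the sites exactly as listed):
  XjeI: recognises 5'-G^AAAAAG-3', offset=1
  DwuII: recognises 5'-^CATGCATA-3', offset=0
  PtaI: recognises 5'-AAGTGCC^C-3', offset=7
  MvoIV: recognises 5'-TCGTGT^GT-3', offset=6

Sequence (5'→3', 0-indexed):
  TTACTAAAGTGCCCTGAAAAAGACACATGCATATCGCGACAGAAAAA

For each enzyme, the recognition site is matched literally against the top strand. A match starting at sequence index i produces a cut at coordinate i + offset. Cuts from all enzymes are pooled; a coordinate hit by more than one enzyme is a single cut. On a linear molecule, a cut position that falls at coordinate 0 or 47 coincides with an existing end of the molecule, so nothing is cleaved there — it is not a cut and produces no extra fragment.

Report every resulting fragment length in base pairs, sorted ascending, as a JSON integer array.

Per-enzyme occurrences:
  XjeI (GAAAAAG, off=1): starts [15] → cuts [16]
  DwuII (CATGCATA, off=0): starts [25] → cuts [25]
  PtaI (AAGTGCCC, off=7): starts [6] → cuts [13]
  MvoIV (TCGTGTGT, off=6): no sites

Pooled cuts: [13, 16, 25]

Fragment lengths:
  [0,13): 13 bp
  [13,16): 3 bp
  [16,25): 9 bp
  [25,47): 22 bp

[3,9,13,22]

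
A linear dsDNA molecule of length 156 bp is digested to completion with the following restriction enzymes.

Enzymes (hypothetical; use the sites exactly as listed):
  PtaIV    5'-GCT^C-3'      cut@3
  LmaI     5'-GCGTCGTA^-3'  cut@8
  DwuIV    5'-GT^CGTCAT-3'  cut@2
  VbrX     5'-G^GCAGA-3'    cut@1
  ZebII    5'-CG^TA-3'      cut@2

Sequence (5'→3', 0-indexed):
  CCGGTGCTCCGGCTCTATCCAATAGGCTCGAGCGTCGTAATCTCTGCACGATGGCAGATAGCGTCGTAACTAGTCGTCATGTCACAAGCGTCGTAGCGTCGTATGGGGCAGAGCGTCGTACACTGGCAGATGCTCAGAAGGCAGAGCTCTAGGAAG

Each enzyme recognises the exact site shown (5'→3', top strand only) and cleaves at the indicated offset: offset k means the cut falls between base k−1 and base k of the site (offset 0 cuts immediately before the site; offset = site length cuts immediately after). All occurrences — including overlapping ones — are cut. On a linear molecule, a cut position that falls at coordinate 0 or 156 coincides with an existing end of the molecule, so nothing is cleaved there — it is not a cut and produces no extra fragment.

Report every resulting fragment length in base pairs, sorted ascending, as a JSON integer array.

[2,2,2,2,2,4,5,6,6,6,6,8,8,8,9,9,11,13,14,14,19]

Site scan:
  PtaIV (GCTC, off=3): starts [5, 11, 25, 131, 145] → cuts [8, 14, 28, 134, 148]
  LmaI (GCGTCGTA, off=8): starts [31, 60, 87, 95, 112] → cuts [39, 68, 95, 103, 120]
  DwuIV (GTCGTCAT, off=2): starts [72] → cuts [74]
  VbrX (GGCAGA, off=1): starts [52, 106, 124, 139] → cuts [53, 107, 125, 140]
  ZebII (CGTA, off=2): starts [35, 64, 91, 99, 116] → cuts [37, 66, 93, 101, 118]

All cut coordinates (distinct, sorted): [8, 14, 28, 37, 39, 53, 66, 68, 74, 93, 95, 101, 103, 107, 118, 120, 125, 134, 140, 148]

Fragments:
  [0,8): 8 bp
  [8,14): 6 bp
  [14,28): 14 bp
  [28,37): 9 bp
  [37,39): 2 bp
  [39,53): 14 bp
  [53,66): 13 bp
  [66,68): 2 bp
  [68,74): 6 bp
  [74,93): 19 bp
  [93,95): 2 bp
  [95,101): 6 bp
  [101,103): 2 bp
  [103,107): 4 bp
  [107,118): 11 bp
  [118,120): 2 bp
  [120,125): 5 bp
  [125,134): 9 bp
  [134,140): 6 bp
  [140,148): 8 bp
  [148,156): 8 bp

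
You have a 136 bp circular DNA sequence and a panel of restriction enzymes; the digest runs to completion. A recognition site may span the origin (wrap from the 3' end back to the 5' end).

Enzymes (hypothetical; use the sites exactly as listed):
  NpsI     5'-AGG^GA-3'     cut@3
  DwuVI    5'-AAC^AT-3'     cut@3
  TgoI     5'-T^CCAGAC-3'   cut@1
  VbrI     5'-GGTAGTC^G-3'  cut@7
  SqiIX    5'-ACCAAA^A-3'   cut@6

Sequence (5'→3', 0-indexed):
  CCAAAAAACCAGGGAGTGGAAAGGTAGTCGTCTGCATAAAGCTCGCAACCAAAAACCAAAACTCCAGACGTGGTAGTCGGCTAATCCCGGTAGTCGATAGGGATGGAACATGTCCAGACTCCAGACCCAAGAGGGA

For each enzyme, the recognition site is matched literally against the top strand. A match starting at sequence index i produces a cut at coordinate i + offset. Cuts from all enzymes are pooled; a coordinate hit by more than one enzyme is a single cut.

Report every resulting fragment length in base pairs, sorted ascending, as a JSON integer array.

Site scan:
  NpsI (AGGGA, off=3): starts [10, 98, 131] → cuts [13, 101, 134]
  DwuVI (AACAT, off=3): starts [106] → cuts [109]
  TgoI (TCCAGAC, off=1): starts [62, 112, 119] → cuts [63, 113, 120]
  VbrI (GGTAGTCG, off=7): starts [22, 71, 88] → cuts [29, 78, 95]
  SqiIX (ACCAAAA, off=6): starts [47, 54, 135] → cuts [5, 53, 60]

Pooled cuts: [5, 13, 29, 53, 60, 63, 78, 95, 101, 109, 113, 120, 134]

Fragments:
  5→13: 8 bp
  13→29: 16 bp
  29→53: 24 bp
  53→60: 7 bp
  60→63: 3 bp
  63→78: 15 bp
  78→95: 17 bp
  95→101: 6 bp
  101→109: 8 bp
  109→113: 4 bp
  113→120: 7 bp
  120→134: 14 bp
  134→5 (wrap): 136-134+5 = 7 bp

[3,4,6,7,7,7,8,8,14,15,16,17,24]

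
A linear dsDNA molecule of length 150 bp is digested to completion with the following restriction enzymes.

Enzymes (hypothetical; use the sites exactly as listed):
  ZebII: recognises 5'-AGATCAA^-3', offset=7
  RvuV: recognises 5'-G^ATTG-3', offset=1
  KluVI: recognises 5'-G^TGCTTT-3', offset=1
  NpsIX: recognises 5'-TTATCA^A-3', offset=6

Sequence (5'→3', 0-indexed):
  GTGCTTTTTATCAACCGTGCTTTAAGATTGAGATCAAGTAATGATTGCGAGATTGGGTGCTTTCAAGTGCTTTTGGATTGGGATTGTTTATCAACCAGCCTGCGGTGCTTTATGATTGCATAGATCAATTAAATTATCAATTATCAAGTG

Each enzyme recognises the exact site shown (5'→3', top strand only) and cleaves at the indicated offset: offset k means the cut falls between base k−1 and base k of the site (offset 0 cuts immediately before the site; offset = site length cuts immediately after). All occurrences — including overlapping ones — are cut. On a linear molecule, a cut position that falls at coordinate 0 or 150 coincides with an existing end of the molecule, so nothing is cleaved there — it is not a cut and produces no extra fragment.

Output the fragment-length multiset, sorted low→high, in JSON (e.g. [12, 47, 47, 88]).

[1,4,4,6,6,6,7,8,9,9,9,10,11,11,11,12,12,14]

Per-enzyme occurrences:
  ZebII (AGATCAA, off=7): starts [30, 121] → cuts [37, 128]
  RvuV (GATTG, off=1): starts [25, 42, 50, 75, 81, 113] → cuts [26, 43, 51, 76, 82, 114]
  KluVI (GTGCTTT, off=1): starts [0, 16, 56, 66, 104] → cuts [1, 17, 57, 67, 105]
  NpsIX (TTATCAA, off=6): starts [7, 87, 133, 140] → cuts [13, 93, 139, 146]

All cut coordinates (distinct, sorted): [1, 13, 17, 26, 37, 43, 51, 57, 67, 76, 82, 93, 105, 114, 128, 139, 146]

Fragment lengths:
  [0,1): 1 bp
  [1,13): 12 bp
  [13,17): 4 bp
  [17,26): 9 bp
  [26,37): 11 bp
  [37,43): 6 bp
  [43,51): 8 bp
  [51,57): 6 bp
  [57,67): 10 bp
  [67,76): 9 bp
  [76,82): 6 bp
  [82,93): 11 bp
  [93,105): 12 bp
  [105,114): 9 bp
  [114,128): 14 bp
  [128,139): 11 bp
  [139,146): 7 bp
  [146,150): 4 bp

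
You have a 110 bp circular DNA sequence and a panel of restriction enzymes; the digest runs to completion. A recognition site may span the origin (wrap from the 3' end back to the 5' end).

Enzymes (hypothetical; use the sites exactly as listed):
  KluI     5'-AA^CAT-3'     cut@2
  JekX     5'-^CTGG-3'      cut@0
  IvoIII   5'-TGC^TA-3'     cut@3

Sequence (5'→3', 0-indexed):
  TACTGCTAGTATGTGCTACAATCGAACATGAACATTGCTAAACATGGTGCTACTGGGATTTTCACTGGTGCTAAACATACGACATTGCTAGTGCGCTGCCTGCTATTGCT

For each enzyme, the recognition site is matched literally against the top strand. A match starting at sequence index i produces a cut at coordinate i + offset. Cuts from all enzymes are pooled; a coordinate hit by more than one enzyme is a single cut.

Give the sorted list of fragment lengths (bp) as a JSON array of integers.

[2,4,4,6,6,7,8,10,10,12,13,13,15]

Per-enzyme occurrences:
  KluI AACAT/2: at [24, 30, 40, 73] ⇒ [26, 32, 42, 75]
  JekX CTGG/0: at [52, 64] ⇒ [52, 64]
  IvoIII TGCTA/3: at [3, 13, 35, 47, 68, 85, 100] ⇒ [6, 16, 38, 50, 71, 88, 103]

Pooled cuts: [6, 16, 26, 32, 38, 42, 50, 52, 64, 71, 75, 88, 103]

Fragments:
  6→16: 10 bp
  16→26: 10 bp
  26→32: 6 bp
  32→38: 6 bp
  38→42: 4 bp
  42→50: 8 bp
  50→52: 2 bp
  52→64: 12 bp
  64→71: 7 bp
  71→75: 4 bp
  75→88: 13 bp
  88→103: 15 bp
  103→6 (wrap): 110-103+6 = 13 bp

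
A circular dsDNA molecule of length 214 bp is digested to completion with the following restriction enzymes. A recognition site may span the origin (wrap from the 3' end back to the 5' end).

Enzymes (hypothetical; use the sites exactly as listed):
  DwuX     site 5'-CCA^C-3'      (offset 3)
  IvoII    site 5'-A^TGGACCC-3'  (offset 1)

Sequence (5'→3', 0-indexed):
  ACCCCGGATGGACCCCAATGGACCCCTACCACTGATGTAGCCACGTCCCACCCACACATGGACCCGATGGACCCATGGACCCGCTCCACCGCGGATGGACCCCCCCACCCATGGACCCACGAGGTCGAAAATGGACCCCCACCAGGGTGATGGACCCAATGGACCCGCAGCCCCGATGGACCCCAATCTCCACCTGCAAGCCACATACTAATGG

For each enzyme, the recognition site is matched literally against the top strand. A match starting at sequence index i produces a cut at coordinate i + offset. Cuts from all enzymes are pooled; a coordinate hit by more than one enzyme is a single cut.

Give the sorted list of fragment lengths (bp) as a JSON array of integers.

[4,4,4,7,7,8,8,8,9,9,9,10,10,11,11,12,12,12,13,13,16,17]

Site scan:
  DwuX CCAC/3: at [28, 40, 47, 51, 85, 104, 116, 138, 189, 200] ⇒ [31, 43, 50, 54, 88, 107, 119, 141, 192, 203]
  IvoII ATGGACCC/1: at [7, 17, 57, 66, 74, 94, 110, 130, 149, 158, 175, 210] ⇒ [8, 18, 58, 67, 75, 95, 111, 131, 150, 159, 176, 211]

Pooled cuts: [8, 18, 31, 43, 50, 54, 58, 67, 75, 88, 95, 107, 111, 119, 131, 141, 150, 159, 176, 192, 203, 211]

Fragment lengths:
  8→18: 10 bp
  18→31: 13 bp
  31→43: 12 bp
  43→50: 7 bp
  50→54: 4 bp
  54→58: 4 bp
  58→67: 9 bp
  67→75: 8 bp
  75→88: 13 bp
  88→95: 7 bp
  95→107: 12 bp
  107→111: 4 bp
  111→119: 8 bp
  119→131: 12 bp
  131→141: 10 bp
  141→150: 9 bp
  150→159: 9 bp
  159→176: 17 bp
  176→192: 16 bp
  192→203: 11 bp
  203→211: 8 bp
  211→8 (wrap): 214-211+8 = 11 bp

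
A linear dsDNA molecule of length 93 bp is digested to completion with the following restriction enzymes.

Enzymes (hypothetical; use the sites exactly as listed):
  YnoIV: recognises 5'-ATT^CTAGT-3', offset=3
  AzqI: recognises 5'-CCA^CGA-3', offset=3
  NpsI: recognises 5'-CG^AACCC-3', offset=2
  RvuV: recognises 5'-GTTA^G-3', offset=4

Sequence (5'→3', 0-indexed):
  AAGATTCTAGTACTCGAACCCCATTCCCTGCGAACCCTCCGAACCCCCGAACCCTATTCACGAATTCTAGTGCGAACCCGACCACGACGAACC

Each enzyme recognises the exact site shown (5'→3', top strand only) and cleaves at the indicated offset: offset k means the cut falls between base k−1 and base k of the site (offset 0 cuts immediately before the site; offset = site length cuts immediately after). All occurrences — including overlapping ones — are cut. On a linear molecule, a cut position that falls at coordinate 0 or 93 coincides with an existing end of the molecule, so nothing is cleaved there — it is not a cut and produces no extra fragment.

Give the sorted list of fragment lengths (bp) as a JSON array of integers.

[6,8,8,9,9,10,10,16,17]

Site scan:
  YnoIV ATTCTAGT/3: at [3, 63] ⇒ [6, 66]
  AzqI CCACGA/3: at [81] ⇒ [84]
  NpsI CGAACCC/2: at [14, 30, 39, 47, 72] ⇒ [16, 32, 41, 49, 74]
  RvuV (GTTAG, off=4): no sites

Pooled cuts: [6, 16, 32, 41, 49, 66, 74, 84]

Fragment lengths:
  [0,6): 6 bp
  [6,16): 10 bp
  [16,32): 16 bp
  [32,41): 9 bp
  [41,49): 8 bp
  [49,66): 17 bp
  [66,74): 8 bp
  [74,84): 10 bp
  [84,93): 9 bp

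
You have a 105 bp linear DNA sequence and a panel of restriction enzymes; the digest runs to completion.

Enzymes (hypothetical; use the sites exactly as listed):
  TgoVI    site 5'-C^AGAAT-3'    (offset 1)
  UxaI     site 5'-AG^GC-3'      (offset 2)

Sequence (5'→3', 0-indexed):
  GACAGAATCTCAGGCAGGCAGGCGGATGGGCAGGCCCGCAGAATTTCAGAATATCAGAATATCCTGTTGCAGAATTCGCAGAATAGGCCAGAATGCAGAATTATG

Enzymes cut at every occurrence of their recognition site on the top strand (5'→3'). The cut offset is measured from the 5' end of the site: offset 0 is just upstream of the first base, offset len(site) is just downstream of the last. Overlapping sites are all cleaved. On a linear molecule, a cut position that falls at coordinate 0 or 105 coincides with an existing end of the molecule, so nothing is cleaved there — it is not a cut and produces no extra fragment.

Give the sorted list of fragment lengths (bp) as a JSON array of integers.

Scan for sites:
  TgoVI (CAGAAT, off=1): starts [2, 38, 46, 54, 69, 78, 88, 95] → cuts [3, 39, 47, 55, 70, 79, 89, 96]
  UxaI (AGGC, off=2): starts [11, 15, 19, 31, 84] → cuts [13, 17, 21, 33, 86]

Pooled cuts: [3, 13, 17, 21, 33, 39, 47, 55, 70, 79, 86, 89, 96]

Fragment lengths:
  [0,3): 3 bp
  [3,13): 10 bp
  [13,17): 4 bp
  [17,21): 4 bp
  [21,33): 12 bp
  [33,39): 6 bp
  [39,47): 8 bp
  [47,55): 8 bp
  [55,70): 15 bp
  [70,79): 9 bp
  [79,86): 7 bp
  [86,89): 3 bp
  [89,96): 7 bp
  [96,105): 9 bp

[3,3,4,4,6,7,7,8,8,9,9,10,12,15]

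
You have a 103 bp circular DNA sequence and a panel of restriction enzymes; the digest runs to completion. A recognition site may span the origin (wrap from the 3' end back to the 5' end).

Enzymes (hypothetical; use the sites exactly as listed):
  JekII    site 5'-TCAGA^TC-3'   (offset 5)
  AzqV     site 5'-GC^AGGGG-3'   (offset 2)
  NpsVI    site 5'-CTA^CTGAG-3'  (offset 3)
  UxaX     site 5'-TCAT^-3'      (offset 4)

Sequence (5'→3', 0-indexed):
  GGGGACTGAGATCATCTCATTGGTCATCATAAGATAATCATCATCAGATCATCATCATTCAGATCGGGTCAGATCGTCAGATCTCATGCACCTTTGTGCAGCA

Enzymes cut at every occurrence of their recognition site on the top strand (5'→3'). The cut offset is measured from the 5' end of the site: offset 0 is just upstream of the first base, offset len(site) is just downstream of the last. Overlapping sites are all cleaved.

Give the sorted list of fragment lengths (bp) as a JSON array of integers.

Scan for sites:
  JekII (TCAGATC, off=5): starts [43, 58, 68, 76] → cuts [48, 63, 73, 81]
  AzqV (GCAGGGG, off=2): starts [100] → cuts [102]
  NpsVI (CTACTGAG, off=3): no sites
  UxaX (TCAT, off=4): starts [11, 16, 23, 26, 37, 40, 48, 51, 54, 83] → cuts [15, 20, 27, 30, 41, 44, 52, 55, 58, 87]

Pooled cuts: [15, 20, 27, 30, 41, 44, 48, 52, 55, 58, 63, 73, 81, 87, 102]

Fragments:
  15→20: 5 bp
  20→27: 7 bp
  27→30: 3 bp
  30→41: 11 bp
  41→44: 3 bp
  44→48: 4 bp
  48→52: 4 bp
  52→55: 3 bp
  55→58: 3 bp
  58→63: 5 bp
  63→73: 10 bp
  73→81: 8 bp
  81→87: 6 bp
  87→102: 15 bp
  102→15 (wrap): 103-102+15 = 16 bp

[3,3,3,3,4,4,5,5,6,7,8,10,11,15,16]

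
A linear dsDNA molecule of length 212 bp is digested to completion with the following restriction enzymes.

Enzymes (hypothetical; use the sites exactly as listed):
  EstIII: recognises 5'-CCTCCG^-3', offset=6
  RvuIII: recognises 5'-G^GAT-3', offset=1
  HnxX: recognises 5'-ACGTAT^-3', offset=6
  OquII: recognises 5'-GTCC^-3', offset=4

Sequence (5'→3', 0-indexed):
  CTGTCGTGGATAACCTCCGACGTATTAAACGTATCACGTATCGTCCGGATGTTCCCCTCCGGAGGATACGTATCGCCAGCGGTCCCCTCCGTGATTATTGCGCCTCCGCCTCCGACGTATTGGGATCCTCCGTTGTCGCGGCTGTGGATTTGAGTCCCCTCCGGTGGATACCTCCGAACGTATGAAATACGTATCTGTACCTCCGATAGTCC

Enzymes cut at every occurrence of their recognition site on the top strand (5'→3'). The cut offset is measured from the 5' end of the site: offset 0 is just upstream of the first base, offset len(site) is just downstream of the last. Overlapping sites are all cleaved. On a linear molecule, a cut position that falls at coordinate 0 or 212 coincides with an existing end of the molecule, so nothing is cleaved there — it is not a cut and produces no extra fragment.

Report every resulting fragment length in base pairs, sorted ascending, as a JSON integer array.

Site scan:
  EstIII (CCTCCG, off=6): starts [13, 55, 85, 102, 108, 126, 157, 170, 199] → cuts [19, 61, 91, 108, 114, 132, 163, 176, 205]
  RvuIII (GGAT, off=1): starts [7, 46, 63, 122, 145, 165] → cuts [8, 47, 64, 123, 146, 166]
  HnxX (ACGTAT, off=6): starts [19, 28, 35, 67, 114, 177, 188] → cuts [25, 34, 41, 73, 120, 183, 194]
  OquII (GTCC, off=4): starts [42, 81, 153, 208] → cuts [46, 85, 157] (position 212 is a terminus of the linear molecule — no cut)

Pooled cuts: [8, 19, 25, 34, 41, 46, 47, 61, 64, 73, 85, 91, 108, 114, 120, 123, 132, 146, 157, 163, 166, 176, 183, 194, 205]

Fragments:
  [0,8): 8 bp
  [8,19): 11 bp
  [19,25): 6 bp
  [25,34): 9 bp
  [34,41): 7 bp
  [41,46): 5 bp
  [46,47): 1 bp
  [47,61): 14 bp
  [61,64): 3 bp
  [64,73): 9 bp
  [73,85): 12 bp
  [85,91): 6 bp
  [91,108): 17 bp
  [108,114): 6 bp
  [114,120): 6 bp
  [120,123): 3 bp
  [123,132): 9 bp
  [132,146): 14 bp
  [146,157): 11 bp
  [157,163): 6 bp
  [163,166): 3 bp
  [166,176): 10 bp
  [176,183): 7 bp
  [183,194): 11 bp
  [194,205): 11 bp
  [205,212): 7 bp

[1,3,3,3,5,6,6,6,6,6,7,7,7,8,9,9,9,10,11,11,11,11,12,14,14,17]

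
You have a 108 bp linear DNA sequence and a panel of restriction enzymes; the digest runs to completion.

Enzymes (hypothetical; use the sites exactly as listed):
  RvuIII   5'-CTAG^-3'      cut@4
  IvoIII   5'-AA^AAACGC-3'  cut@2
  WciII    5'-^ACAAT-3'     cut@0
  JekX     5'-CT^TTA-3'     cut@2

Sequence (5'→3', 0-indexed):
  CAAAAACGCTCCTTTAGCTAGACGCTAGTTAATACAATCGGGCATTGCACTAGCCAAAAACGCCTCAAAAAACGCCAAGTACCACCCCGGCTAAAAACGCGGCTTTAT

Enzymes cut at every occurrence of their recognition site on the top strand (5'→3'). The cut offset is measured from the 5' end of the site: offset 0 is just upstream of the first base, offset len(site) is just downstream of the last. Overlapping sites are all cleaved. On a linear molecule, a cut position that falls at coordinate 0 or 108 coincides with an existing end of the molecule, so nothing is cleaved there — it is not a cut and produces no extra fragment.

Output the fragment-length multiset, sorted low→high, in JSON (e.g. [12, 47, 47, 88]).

Per-enzyme occurrences:
  RvuIII CTAG/4: at [17, 24, 49] ⇒ [21, 28, 53]
  IvoIII AAAAACGC/2: at [1, 55, 67, 92] ⇒ [3, 57, 69, 94]
  WciII ACAAT/0: at [33] ⇒ [33]
  JekX CTTTA/2: at [11, 102] ⇒ [13, 104]

Pooled cuts: [3, 13, 21, 28, 33, 53, 57, 69, 94, 104]

Fragment lengths:
  [0,3): 3 bp
  [3,13): 10 bp
  [13,21): 8 bp
  [21,28): 7 bp
  [28,33): 5 bp
  [33,53): 20 bp
  [53,57): 4 bp
  [57,69): 12 bp
  [69,94): 25 bp
  [94,104): 10 bp
  [104,108): 4 bp

[3,4,4,5,7,8,10,10,12,20,25]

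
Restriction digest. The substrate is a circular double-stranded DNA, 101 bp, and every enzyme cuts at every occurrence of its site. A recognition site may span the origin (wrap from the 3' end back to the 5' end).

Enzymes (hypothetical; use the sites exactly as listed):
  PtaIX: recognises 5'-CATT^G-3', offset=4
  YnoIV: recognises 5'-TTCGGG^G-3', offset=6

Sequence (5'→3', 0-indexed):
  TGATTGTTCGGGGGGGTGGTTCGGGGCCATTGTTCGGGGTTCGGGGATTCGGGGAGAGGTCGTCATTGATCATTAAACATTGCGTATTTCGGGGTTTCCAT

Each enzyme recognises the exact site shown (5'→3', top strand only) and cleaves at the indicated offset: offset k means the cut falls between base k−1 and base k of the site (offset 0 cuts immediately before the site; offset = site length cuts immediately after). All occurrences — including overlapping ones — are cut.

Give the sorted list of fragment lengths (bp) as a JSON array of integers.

Per-enzyme occurrences:
  PtaIX (CATTG, off=4): starts [27, 63, 77, 98] → cuts [1, 31, 67, 81]
  YnoIV (TTCGGGG, off=6): starts [6, 19, 32, 39, 47, 87] → cuts [12, 25, 38, 45, 53, 93]

All cut coordinates (distinct, sorted): [1, 12, 25, 31, 38, 45, 53, 67, 81, 93]

Fragment lengths:
  1→12: 11 bp
  12→25: 13 bp
  25→31: 6 bp
  31→38: 7 bp
  38→45: 7 bp
  45→53: 8 bp
  53→67: 14 bp
  67→81: 14 bp
  81→93: 12 bp
  93→1 (wrap): 101-93+1 = 9 bp

[6,7,7,8,9,11,12,13,14,14]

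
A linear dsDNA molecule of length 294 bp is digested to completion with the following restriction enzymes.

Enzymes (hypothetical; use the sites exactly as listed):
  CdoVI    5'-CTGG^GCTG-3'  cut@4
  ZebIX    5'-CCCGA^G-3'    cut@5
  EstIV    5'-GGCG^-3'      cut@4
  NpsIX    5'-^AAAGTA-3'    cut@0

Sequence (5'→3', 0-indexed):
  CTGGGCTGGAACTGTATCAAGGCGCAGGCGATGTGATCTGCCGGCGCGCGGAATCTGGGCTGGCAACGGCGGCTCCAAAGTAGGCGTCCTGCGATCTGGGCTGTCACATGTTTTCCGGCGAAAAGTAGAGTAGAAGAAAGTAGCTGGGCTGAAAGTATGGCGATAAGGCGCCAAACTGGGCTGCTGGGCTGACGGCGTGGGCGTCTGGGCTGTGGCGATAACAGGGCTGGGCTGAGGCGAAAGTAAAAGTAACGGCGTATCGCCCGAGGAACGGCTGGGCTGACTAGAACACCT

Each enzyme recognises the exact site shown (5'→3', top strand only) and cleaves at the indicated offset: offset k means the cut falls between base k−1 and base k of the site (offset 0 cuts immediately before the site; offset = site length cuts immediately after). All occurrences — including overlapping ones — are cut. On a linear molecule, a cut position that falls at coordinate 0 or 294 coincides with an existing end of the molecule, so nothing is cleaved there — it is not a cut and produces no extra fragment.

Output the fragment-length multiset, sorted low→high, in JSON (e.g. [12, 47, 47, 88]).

Scan for sites:
  CdoVI (CTGGGCTG, off=4): starts [0, 54, 95, 143, 175, 183, 204, 226, 274] → cuts [4, 58, 99, 147, 179, 187, 208, 230, 278]
  ZebIX (CCCGAG, off=5): starts [262] → cuts [267]
  EstIV (GGCG, off=4): starts [20, 26, 42, 67, 82, 116, 158, 166, 193, 199, 213, 235, 253] → cuts [24, 30, 46, 71, 86, 120, 162, 170, 197, 203, 217, 239, 257]
  NpsIX (AAAGTA, off=0): starts [76, 121, 136, 151, 239, 245] → cuts [76, 121, 136, 151, 239, 245]

Pooled cuts: [4, 24, 30, 46, 58, 71, 76, 86, 99, 120, 121, 136, 147, 151, 162, 170, 179, 187, 197, 203, 208, 217, 230, 239, 245, 257, 267, 278]

Fragment lengths:
  [0,4): 4 bp
  [4,24): 20 bp
  [24,30): 6 bp
  [30,46): 16 bp
  [46,58): 12 bp
  [58,71): 13 bp
  [71,76): 5 bp
  [76,86): 10 bp
  [86,99): 13 bp
  [99,120): 21 bp
  [120,121): 1 bp
  [121,136): 15 bp
  [136,147): 11 bp
  [147,151): 4 bp
  [151,162): 11 bp
  [162,170): 8 bp
  [170,179): 9 bp
  [179,187): 8 bp
  [187,197): 10 bp
  [197,203): 6 bp
  [203,208): 5 bp
  [208,217): 9 bp
  [217,230): 13 bp
  [230,239): 9 bp
  [239,245): 6 bp
  [245,257): 12 bp
  [257,267): 10 bp
  [267,278): 11 bp
  [278,294): 16 bp

[1,4,4,5,5,6,6,6,8,8,9,9,9,10,10,10,11,11,11,12,12,13,13,13,15,16,16,20,21]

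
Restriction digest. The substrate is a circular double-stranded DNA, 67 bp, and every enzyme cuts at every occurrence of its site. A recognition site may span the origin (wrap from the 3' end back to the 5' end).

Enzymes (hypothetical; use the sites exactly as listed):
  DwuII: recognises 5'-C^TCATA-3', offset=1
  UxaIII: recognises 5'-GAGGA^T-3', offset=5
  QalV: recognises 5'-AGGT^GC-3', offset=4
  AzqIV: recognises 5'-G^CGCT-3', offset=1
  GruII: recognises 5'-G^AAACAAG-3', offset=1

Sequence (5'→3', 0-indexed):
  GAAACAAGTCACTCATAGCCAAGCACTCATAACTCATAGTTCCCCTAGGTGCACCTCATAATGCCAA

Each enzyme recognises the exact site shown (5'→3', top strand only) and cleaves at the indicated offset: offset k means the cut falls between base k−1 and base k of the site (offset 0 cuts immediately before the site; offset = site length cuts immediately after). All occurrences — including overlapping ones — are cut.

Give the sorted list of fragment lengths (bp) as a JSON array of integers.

[5,7,11,13,14,17]

Scan for sites:
  DwuII CTCATA/1: at [11, 25, 32, 54] ⇒ [12, 26, 33, 55]
  UxaIII (GAGGAT, off=5): no sites
  QalV AGGTGC/4: at [46] ⇒ [50]
  AzqIV (GCGCT, off=1): no sites
  GruII GAAACAAG/1: at [0] ⇒ [1]

Pooled cuts: [1, 12, 26, 33, 50, 55]

Fragment lengths:
  1→12: 11 bp
  12→26: 14 bp
  26→33: 7 bp
  33→50: 17 bp
  50→55: 5 bp
  55→1 (wrap): 67-55+1 = 13 bp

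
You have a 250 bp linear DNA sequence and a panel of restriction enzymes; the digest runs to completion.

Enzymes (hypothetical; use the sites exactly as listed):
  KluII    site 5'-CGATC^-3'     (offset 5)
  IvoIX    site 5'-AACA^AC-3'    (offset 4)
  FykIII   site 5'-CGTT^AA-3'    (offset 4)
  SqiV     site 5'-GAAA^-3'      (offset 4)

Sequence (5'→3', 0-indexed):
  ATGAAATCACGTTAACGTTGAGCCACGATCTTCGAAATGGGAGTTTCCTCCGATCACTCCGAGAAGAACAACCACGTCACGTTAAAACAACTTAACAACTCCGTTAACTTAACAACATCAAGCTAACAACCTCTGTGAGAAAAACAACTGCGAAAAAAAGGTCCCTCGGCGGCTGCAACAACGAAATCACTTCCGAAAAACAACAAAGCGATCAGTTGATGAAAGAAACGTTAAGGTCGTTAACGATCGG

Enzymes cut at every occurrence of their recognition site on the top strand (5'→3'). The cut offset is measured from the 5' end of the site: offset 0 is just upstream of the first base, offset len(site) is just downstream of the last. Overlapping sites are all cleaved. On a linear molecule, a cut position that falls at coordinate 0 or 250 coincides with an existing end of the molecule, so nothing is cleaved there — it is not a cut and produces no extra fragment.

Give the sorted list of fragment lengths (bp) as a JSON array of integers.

Scan for sites:
  KluII (CGATC, off=5): starts [25, 50, 208, 243] → cuts [30, 55, 213, 248]
  IvoIX (AACAAC, off=4): starts [66, 85, 93, 110, 124, 142, 176, 198] → cuts [70, 89, 97, 114, 128, 146, 180, 202]
  FykIII (CGTTAA, off=4): starts [9, 79, 101, 228, 237] → cuts [13, 83, 105, 232, 241]
  SqiV (GAAA, off=4): starts [2, 33, 138, 151, 182, 194, 220, 224] → cuts [6, 37, 142, 155, 186, 198, 224, 228]

Pooled cuts: [6, 13, 30, 37, 55, 70, 83, 89, 97, 105, 114, 128, 142, 146, 155, 180, 186, 198, 202, 213, 224, 228, 232, 241, 248]

Fragment lengths:
  [0,6): 6 bp
  [6,13): 7 bp
  [13,30): 17 bp
  [30,37): 7 bp
  [37,55): 18 bp
  [55,70): 15 bp
  [70,83): 13 bp
  [83,89): 6 bp
  [89,97): 8 bp
  [97,105): 8 bp
  [105,114): 9 bp
  [114,128): 14 bp
  [128,142): 14 bp
  [142,146): 4 bp
  [146,155): 9 bp
  [155,180): 25 bp
  [180,186): 6 bp
  [186,198): 12 bp
  [198,202): 4 bp
  [202,213): 11 bp
  [213,224): 11 bp
  [224,228): 4 bp
  [228,232): 4 bp
  [232,241): 9 bp
  [241,248): 7 bp
  [248,250): 2 bp

[2,4,4,4,4,6,6,6,7,7,7,8,8,9,9,9,11,11,12,13,14,14,15,17,18,25]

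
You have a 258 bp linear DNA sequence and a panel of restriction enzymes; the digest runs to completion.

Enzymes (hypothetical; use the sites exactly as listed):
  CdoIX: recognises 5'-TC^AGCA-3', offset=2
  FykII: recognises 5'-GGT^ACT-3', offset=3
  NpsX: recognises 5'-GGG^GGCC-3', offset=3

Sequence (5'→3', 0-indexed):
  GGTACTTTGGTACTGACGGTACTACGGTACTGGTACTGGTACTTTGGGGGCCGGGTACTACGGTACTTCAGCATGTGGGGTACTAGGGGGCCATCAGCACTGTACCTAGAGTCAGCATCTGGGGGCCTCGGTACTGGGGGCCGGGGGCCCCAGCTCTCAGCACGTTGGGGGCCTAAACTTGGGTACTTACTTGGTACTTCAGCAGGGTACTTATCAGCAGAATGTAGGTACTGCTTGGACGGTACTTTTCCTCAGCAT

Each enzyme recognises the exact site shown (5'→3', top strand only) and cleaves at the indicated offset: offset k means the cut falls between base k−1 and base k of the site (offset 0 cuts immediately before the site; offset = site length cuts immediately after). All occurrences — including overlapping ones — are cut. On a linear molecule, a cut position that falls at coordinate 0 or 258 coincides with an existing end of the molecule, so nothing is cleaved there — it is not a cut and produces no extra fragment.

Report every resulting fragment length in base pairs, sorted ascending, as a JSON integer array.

Per-enzyme occurrences:
  CdoIX TCAGCA/2: at [67, 93, 111, 156, 198, 213, 251] ⇒ [69, 95, 113, 158, 200, 215, 253]
  FykII GGTACT/3: at [0, 8, 17, 25, 31, 37, 53, 61, 78, 129, 181, 192, 205, 226, 240] ⇒ [3, 11, 20, 28, 34, 40, 56, 64, 81, 132, 184, 195, 208, 229, 243]
  NpsX GGGGGCC/3: at [45, 85, 120, 135, 142, 166] ⇒ [48, 88, 123, 138, 145, 169]

Pooled cuts: [3, 11, 20, 28, 34, 40, 48, 56, 64, 69, 81, 88, 95, 113, 123, 132, 138, 145, 158, 169, 184, 195, 200, 208, 215, 229, 243, 253]

Fragments:
  [0,3): 3 bp
  [3,11): 8 bp
  [11,20): 9 bp
  [20,28): 8 bp
  [28,34): 6 bp
  [34,40): 6 bp
  [40,48): 8 bp
  [48,56): 8 bp
  [56,64): 8 bp
  [64,69): 5 bp
  [69,81): 12 bp
  [81,88): 7 bp
  [88,95): 7 bp
  [95,113): 18 bp
  [113,123): 10 bp
  [123,132): 9 bp
  [132,138): 6 bp
  [138,145): 7 bp
  [145,158): 13 bp
  [158,169): 11 bp
  [169,184): 15 bp
  [184,195): 11 bp
  [195,200): 5 bp
  [200,208): 8 bp
  [208,215): 7 bp
  [215,229): 14 bp
  [229,243): 14 bp
  [243,253): 10 bp
  [253,258): 5 bp

[3,5,5,5,6,6,6,7,7,7,7,8,8,8,8,8,8,9,9,10,10,11,11,12,13,14,14,15,18]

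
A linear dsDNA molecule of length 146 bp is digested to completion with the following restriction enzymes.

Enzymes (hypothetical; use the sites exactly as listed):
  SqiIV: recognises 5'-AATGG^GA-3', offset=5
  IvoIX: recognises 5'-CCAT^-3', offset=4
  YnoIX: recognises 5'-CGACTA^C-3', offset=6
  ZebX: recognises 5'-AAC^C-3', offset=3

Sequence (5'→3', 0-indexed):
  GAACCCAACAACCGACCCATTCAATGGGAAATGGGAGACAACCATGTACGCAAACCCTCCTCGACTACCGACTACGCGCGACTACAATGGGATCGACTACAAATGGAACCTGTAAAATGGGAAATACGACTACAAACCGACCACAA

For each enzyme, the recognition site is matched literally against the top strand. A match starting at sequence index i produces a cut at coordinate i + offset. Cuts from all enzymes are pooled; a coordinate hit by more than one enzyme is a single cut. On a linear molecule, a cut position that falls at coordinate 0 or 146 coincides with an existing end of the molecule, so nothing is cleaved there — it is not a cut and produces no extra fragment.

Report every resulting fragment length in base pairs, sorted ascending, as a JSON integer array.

[3,4,5,6,7,7,7,8,8,8,9,9,10,10,10,11,12,12]

Per-enzyme occurrences:
  SqiIV (AATGGGA, off=5): starts [22, 29, 85, 115] → cuts [27, 34, 90, 120]
  IvoIX (CCAT, off=4): starts [16, 41] → cuts [20, 45]
  YnoIX (CGACTAC, off=6): starts [61, 68, 78, 93, 126] → cuts [67, 74, 84, 99, 132]
  ZebX (AACC, off=3): starts [1, 9, 39, 52, 106, 134] → cuts [4, 12, 42, 55, 109, 137]

All cut coordinates (distinct, sorted): [4, 12, 20, 27, 34, 42, 45, 55, 67, 74, 84, 90, 99, 109, 120, 132, 137]

Fragment lengths:
  [0,4): 4 bp
  [4,12): 8 bp
  [12,20): 8 bp
  [20,27): 7 bp
  [27,34): 7 bp
  [34,42): 8 bp
  [42,45): 3 bp
  [45,55): 10 bp
  [55,67): 12 bp
  [67,74): 7 bp
  [74,84): 10 bp
  [84,90): 6 bp
  [90,99): 9 bp
  [99,109): 10 bp
  [109,120): 11 bp
  [120,132): 12 bp
  [132,137): 5 bp
  [137,146): 9 bp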